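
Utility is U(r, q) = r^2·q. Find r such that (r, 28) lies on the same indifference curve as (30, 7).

r = 15

U(30, 7) = 6300.
Set U(r, 28) = 6300 and solve.
With q = 28: r^2 = 6300/28 = 225; taking the square root, r = 15.
Check: U(15, 28) = 6300.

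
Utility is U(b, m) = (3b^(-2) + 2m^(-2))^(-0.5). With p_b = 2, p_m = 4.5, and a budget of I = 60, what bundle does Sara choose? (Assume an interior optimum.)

For CES with ρ = -2, MRS = (3/2)·(m/b)^3.
Tangency: set MRS = p_b/p_m = 2/4.5 = 4/9.
So (m/b)^3 = 8/27; taking the cube root, m/b = 2/3, i.e. m = (2/3)·b.
Substitute into the budget 2·b + 4.5·m = 60: 5·b = 60, so b* = 12 and m* = (2/3)·12 = 8.

b* = 12, m* = 8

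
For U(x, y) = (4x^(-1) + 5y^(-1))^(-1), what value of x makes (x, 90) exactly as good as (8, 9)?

x = 4

U depends on (x, y) only through S = 4x^(-1) + 5y^(-1), so equal utility means equal S. At (8, 9): S = 19/18.
With y = 90: 5·90^(-1) = 1/18, so 4x^(-1) = 19/18 − 1/18 = 1, i.e. x^(-1) = 0.25.
Hence x = 1/0.25 = 4.
Check: U(4, 90) = 0.9474.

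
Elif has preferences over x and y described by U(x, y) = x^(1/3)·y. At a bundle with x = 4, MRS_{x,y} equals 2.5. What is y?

y = 30

MU_x = 1/3·x^(-2/3)·y and MU_y = x^(1/3).
MRS = MU_x/MU_y = (1/3)·y/x.
Substitute x = 4: MRS = y/12. Setting y/12 = 2.5 gives y = 2.5·12 = 30.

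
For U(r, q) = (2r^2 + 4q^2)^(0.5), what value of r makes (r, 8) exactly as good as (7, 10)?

r = 11

U depends on (r, q) only through S = 2r^2 + 4q^2, so equal utility means equal S. At (7, 10): S = 498.
With q = 8: 4·8^2 = 256, so 2r^2 = 498 − 256 = 242, i.e. r^2 = 121.
Hence r = √121 = 11.
Check: U(11, 8) = 22.3159.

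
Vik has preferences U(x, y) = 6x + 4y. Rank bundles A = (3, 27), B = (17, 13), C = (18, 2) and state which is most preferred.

Evaluate utility at each bundle:
U(A) = 126.
U(B) = 154.
U(C) = 116.
Highest utility is B, so B ≻ A ≻ C.

Bundle B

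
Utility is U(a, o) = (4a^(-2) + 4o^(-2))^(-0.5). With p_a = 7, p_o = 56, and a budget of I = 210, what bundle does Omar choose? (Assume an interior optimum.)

a* = 6, o* = 3

For CES with ρ = -2, MRS = (o/a)^3.
Tangency: set MRS = p_a/p_o = 7/56 = 0.125.
So (o/a)^3 = 0.125; taking the cube root, o/a = 0.5, i.e. o = 0.5·a.
Substitute into the budget 7·a + 56·o = 210: 35·a = 210, so a* = 6 and o* = 0.5·6 = 3.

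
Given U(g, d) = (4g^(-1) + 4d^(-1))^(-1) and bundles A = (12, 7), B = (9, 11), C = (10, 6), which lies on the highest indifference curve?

Evaluate utility at each bundle:
U(A) = 1.105.
U(B) = 1.238.
U(C) = 0.938.
Highest utility is B, so B ≻ A ≻ C.

Bundle B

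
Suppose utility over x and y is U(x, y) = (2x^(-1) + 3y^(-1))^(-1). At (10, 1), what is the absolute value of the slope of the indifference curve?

MRS = 1/150

For CES with ρ = -1, MRS = (2/3)·(y/x)^2.
At (10, 1): MRS = 1/150.
So at (10, 1) the consumer would give up 1/150 units of y for one more unit of x.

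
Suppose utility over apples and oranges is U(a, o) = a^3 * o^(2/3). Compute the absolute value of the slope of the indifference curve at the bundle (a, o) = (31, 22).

MU_a = 3·a^2·o^(2/3) and MU_o = 2/3·a^3·o^(-1/3).
MRS = MU_a/MU_o = (4.5)·o/a.
At (31, 22): MRS = 99/31.
So at (31, 22) the consumer would give up 99/31 units of o for one more unit of a.

MRS = 99/31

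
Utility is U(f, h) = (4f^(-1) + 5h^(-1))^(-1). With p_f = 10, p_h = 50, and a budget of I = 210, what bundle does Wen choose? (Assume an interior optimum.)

For CES with ρ = -1, MRS = (4/5)·(h/f)^2.
Tangency: set MRS = p_f/p_h = 10/50 = 0.2.
So (h/f)^2 = 0.25; taking the square root, h/f = 0.5, i.e. h = 0.5·f.
Substitute into the budget 10·f + 50·h = 210: 35·f = 210, so f* = 6 and h* = 0.5·6 = 3.

f* = 6, h* = 3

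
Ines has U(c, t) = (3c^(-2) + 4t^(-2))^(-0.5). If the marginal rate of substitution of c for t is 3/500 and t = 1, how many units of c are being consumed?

c = 5

For CES with ρ = -2, MRS = (3/4)·(t/c)^3.
Setting (3/4)·(1/c)^3 = 3/500 gives (1/c)^3 = 1/125, so 1/c = 0.2 and c = 5.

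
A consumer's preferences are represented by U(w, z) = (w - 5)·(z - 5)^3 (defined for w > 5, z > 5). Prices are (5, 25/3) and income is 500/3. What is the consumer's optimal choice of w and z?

w* = 10, z* = 14

MU_w = (z−5)^3, MU_z = 3·(w−5)·(z−5)^2.
MRS = (1/3)·(z−5)/(w−5).
Tangency: set MRS = p_w/p_z = 5/(25/3) = 0.6.
So (1/3)·(z − 5)/(w − 5) = 0.6, i.e. (z − 5) = 1.8·(w − 5).
Rewrite the budget in excess-of-subsistence terms: 5·(w − 5) + (25/3)·(z − 5) = 500/3 − 5·5 − (25/3)·5 = 100.
Substituting, 20·(w − 5) = 100, so w − 5 = 5 and w* = 10.
Then z − 5 = 1.8·5 = 9, so z* = 14.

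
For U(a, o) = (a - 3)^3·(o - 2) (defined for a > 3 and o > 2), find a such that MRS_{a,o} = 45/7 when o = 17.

MU_a = 3·(a−3)^2·(o−2), MU_o = (a−3)^3.
MRS = (3/1)·(o−2)/(a−3).
Substitute o = 17: MRS = 45/(a − 3). Setting this equal to 45/7 gives a − 3 = 45/(45/7) = 7, so a = 10.

a = 10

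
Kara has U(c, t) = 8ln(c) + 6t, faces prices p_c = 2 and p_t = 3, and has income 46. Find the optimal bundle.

c* = 2, t* = 14

MU_c = 8/c, MU_t = 6.
MRS = 8/c ÷ 6.
Tangency: set MRS = p_c/p_t = 2/3.
MRS depends only on c: (4/3)/c = 2/3 ⇒ c* = (4/3)/(2/3) = 2.
From the budget, 3·t = 46 − 2·2 = 42, so t* = 14.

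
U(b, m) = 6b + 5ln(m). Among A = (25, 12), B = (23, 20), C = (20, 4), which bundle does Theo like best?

Evaluate utility at each bundle:
U(A) = 162.425.
U(B) = 152.979.
U(C) = 126.931.
Highest utility is A, so A ≻ B ≻ C.

Bundle A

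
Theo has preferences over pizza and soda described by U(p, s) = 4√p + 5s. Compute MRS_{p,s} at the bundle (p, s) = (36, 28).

MU_p = 4/(2√p), MU_s = 5.
MRS = 4/(2√p) ÷ 5.
At (36, 28): MRS = 1/15.
The indifference curve has slope −1/15 at this bundle.

MRS = 1/15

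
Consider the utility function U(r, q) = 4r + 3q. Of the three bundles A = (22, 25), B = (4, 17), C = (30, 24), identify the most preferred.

Evaluate utility at each bundle:
U(A) = 163.
U(B) = 67.
U(C) = 192.
Highest utility is C, so C ≻ A ≻ B.

Bundle C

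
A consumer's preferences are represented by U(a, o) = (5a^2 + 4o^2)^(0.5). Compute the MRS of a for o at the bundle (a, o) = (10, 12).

For CES with ρ = 2, MRS = (5/4)·(o/a)^(-1).
At (10, 12): MRS = 25/24.
The indifference curve has slope −25/24 at this bundle.

MRS = 25/24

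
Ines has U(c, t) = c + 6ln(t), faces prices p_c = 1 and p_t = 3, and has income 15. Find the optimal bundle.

MU_c = 1, MU_t = 6/t.
MRS = 1 ÷ (6/t).
Tangency: set MRS = p_c/p_t = 1/3.
MRS depends only on t: (1/6)·t = 1/3 ⇒ t* = (1/3)/(1/6) = 2.
From the budget, 1·c = 15 − 3·2 = 9, so c* = 9.

c* = 9, t* = 2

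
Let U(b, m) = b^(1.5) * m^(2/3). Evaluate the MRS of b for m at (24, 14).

MU_b = 1.5·√b·m^(2/3) and MU_m = 2/3·b^(1.5)·m^(-1/3).
MRS = MU_b/MU_m = (2.25)·m/b.
At (24, 14): MRS = 21/16.
That is, one extra unit of b is worth 21/16 units of m at the margin.

MRS = 21/16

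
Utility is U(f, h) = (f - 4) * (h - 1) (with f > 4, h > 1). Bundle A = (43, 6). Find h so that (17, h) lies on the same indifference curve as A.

U(43, 6) = 195.
Set U(17, h) = 195 and solve.
With f = 17: (17 − 4) = 13, so (h − 1) = 195/13 = 15.
So h = 1 + 15 = 16.
Check: U(17, 16) = 195.

h = 16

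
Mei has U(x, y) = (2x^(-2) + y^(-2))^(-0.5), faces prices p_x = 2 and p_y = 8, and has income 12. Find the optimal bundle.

For CES with ρ = -2, MRS = (2/1)·(y/x)^3.
Tangency: set MRS = p_x/p_y = 2/8 = 0.25.
So (y/x)^3 = 0.125; taking the cube root, y/x = 0.5, i.e. y = 0.5·x.
Substitute into the budget 2·x + 8·y = 12: 6·x = 12, so x* = 2 and y* = 0.5·2 = 1.

x* = 2, y* = 1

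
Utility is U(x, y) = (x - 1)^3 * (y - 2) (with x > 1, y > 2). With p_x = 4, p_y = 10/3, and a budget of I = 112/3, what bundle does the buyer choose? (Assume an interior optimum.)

x* = 6, y* = 4

MU_x = 3·(x−1)^2·(y−2), MU_y = (x−1)^3.
MRS = (3/1)·(y−2)/(x−1).
Tangency: set MRS = p_x/p_y = 4/(10/3) = 1.2.
So (3/1)·(y − 2)/(x − 1) = 1.2, i.e. (y − 2) = 0.4·(x − 1).
Rewrite the budget in excess-of-subsistence terms: 4·(x − 1) + (10/3)·(y − 2) = 112/3 − 4·1 − (10/3)·2 = 80/3.
Substituting, (16/3)·(x − 1) = 80/3, so x − 1 = 5 and x* = 6.
Then y − 2 = 0.4·5 = 2, so y* = 4.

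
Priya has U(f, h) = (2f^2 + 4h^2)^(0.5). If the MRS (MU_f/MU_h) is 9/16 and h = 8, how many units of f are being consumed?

f = 9

For CES with ρ = 2, MRS = (2/4)·(h/f)^(-1).
Setting (2/4)·(8/f)^(-1) = 9/16 gives (8/f)^(-1) = 1.125, so 8/f = 8/9 and f = 9.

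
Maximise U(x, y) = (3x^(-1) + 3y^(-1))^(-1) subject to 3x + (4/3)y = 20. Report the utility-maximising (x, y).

For CES with ρ = -1, MRS = (y/x)^2.
Tangency: set MRS = p_x/p_y = 3/(4/3) = 2.25.
So (y/x)^2 = 2.25; taking the square root, y/x = 1.5, i.e. y = 1.5·x.
Substitute into the budget 3·x + (4/3)·y = 20: 5·x = 20, so x* = 4 and y* = 1.5·4 = 6.

x* = 4, y* = 6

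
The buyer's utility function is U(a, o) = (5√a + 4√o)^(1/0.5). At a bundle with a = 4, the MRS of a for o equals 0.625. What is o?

For CES with ρ = 0.5, MRS = (5/4)·√(o/a).
Setting (5/4)·√(o/4) = 0.625 gives √(o/4) = 0.5, so o/4 = 0.25 and o = 1.

o = 1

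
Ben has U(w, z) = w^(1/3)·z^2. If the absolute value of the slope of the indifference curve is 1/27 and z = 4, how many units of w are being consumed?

w = 18

MU_w = 1/3·w^(-2/3)·z^2 and MU_z = 2·w^(1/3)·z.
MRS = MU_w/MU_z = (1/6)·z/w.
Substitute z = 4: MRS = (2/3)/w. Setting (2/3)/w = 1/27 gives w = (2/3)/(1/27) = 18.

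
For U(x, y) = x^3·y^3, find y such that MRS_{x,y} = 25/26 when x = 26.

y = 25

MU_x = 3·x^2·y^3 and MU_y = 3·x^3·y^2.
MRS = MU_x/MU_y = y/x.
Substitute x = 26: MRS = y/26. Setting y/26 = 25/26 gives y = (25/26)·26 = 25.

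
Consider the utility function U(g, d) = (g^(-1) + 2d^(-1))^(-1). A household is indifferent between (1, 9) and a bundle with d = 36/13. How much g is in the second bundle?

U depends on (g, d) only through S = g^(-1) + 2d^(-1), so equal utility means equal S. At (1, 9): S = 11/9.
With d = 36/13: 2·(36/13)^(-1) = 13/18, so g^(-1) = 11/9 − 13/18 = 0.5.
Hence g = 1/0.5 = 2.
Check: U(2, 36/13) = 0.8182.

g = 2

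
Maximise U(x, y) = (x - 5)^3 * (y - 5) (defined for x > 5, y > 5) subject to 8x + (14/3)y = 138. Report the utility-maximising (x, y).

MU_x = 3·(x−5)^2·(y−5), MU_y = (x−5)^3.
MRS = (3/1)·(y−5)/(x−5).
Tangency: set MRS = p_x/p_y = 8/(14/3) = 12/7.
So (3/1)·(y − 5)/(x − 5) = 12/7, i.e. (y − 5) = (4/7)·(x − 5).
Rewrite the budget in excess-of-subsistence terms: 8·(x − 5) + (14/3)·(y − 5) = 138 − 8·5 − (14/3)·5 = 224/3.
Substituting, (32/3)·(x − 5) = 224/3, so x − 5 = 7 and x* = 12.
Then y − 5 = (4/7)·7 = 4, so y* = 9.

x* = 12, y* = 9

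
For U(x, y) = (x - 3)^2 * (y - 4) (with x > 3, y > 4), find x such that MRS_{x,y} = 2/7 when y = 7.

MU_x = 2·(x−3)·(y−4), MU_y = (x−3)^2.
MRS = (2/1)·(y−4)/(x−3).
Substitute y = 7: MRS = 6/(x − 3). Setting this equal to 2/7 gives x − 3 = 6/(2/7) = 21, so x = 24.

x = 24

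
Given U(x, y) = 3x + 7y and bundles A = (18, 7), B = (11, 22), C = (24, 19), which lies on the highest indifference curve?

Bundle C

Evaluate utility at each bundle:
U(A) = 103.
U(B) = 187.
U(C) = 205.
Highest utility is C, so C ≻ B ≻ A.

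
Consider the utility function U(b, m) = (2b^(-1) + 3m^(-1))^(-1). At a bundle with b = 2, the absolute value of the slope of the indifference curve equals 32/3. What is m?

For CES with ρ = -1, MRS = (2/3)·(m/b)^2.
Setting (2/3)·(m/2)^2 = 32/3 gives (m/2)^2 = 16, so m/2 = 4 and m = 8.

m = 8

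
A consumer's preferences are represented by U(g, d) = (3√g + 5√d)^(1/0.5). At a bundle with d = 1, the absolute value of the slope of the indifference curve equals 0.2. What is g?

For CES with ρ = 0.5, MRS = (3/5)·√(d/g).
Setting (3/5)·√(1/g) = 0.2 gives √(1/g) = 1/3, so 1/g = 1/9 and g = 9.

g = 9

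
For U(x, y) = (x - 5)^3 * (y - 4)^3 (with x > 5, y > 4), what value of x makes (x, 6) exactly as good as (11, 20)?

x = 53

U(11, 20) = 884736.
Set U(x, 6) = 884736 and solve.
With y = 6: (6 − 4)^3 = 8, so (x − 5)^3 = 884736/8 = 110592.
Taking the cube root (with x > 5): x − 5 = 48, so x = 53.
Check: U(53, 6) = 884736.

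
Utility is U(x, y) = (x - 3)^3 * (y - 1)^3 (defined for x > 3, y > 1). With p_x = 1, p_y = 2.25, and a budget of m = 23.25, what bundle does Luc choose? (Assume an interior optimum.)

x* = 12, y* = 5

MU_x = 3·(x−3)^2·(y−1)^3, MU_y = 3·(x−3)^3·(y−1)^2.
MRS = (y−1)/(x−3).
Tangency: set MRS = p_x/p_y = 1/2.25 = 4/9.
So (y − 1)/(x − 3) = 4/9, i.e. (y − 1) = (4/9)·(x − 3).
Rewrite the budget in excess-of-subsistence terms: 1·(x − 3) + 2.25·(y − 1) = 23.25 − 1·3 − 2.25·1 = 18.
Substituting, 2·(x − 3) = 18, so x − 3 = 9 and x* = 12.
Then y − 1 = (4/9)·9 = 4, so y* = 5.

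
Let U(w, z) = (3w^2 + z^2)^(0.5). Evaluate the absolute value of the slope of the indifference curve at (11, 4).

MRS = 8.25

For CES with ρ = 2, MRS = (3/1)·(z/w)^(-1).
At (11, 4): MRS = 8.25.
So at (11, 4) the consumer would give up 8.25 units of z for one more unit of w.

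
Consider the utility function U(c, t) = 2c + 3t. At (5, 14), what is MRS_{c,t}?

MRS = 2/3

MU_c = 2, MU_t = 3, so MRS = 2/3 at every bundle.
At (5, 14): MRS = 2/3.
That is, one extra unit of c is worth 2/3 units of t at the margin.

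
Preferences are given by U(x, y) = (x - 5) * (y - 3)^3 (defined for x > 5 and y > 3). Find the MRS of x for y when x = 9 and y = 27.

MRS = 2

MU_x = (y−3)^3, MU_y = 3·(x−5)·(y−3)^2.
MRS = (1/3)·(y−3)/(x−5).
At (9, 27): MRS = 2.
The indifference curve has slope −2 at this bundle.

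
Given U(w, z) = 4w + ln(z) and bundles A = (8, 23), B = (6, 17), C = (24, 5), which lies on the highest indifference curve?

Bundle C

Evaluate utility at each bundle:
U(A) = 35.135.
U(B) = 26.833.
U(C) = 97.609.
Highest utility is C, so C ≻ A ≻ B.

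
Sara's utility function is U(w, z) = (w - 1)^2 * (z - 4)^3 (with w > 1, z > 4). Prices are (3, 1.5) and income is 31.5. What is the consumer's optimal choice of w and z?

MU_w = 2·(w−1)·(z−4)^3, MU_z = 3·(w−1)^2·(z−4)^2.
MRS = (2/3)·(z−4)/(w−1).
Tangency: set MRS = p_w/p_z = 3/1.5 = 2.
So (2/3)·(z − 4)/(w − 1) = 2, i.e. (z − 4) = 3·(w − 1).
Rewrite the budget in excess-of-subsistence terms: 3·(w − 1) + 1.5·(z − 4) = 31.5 − 3·1 − 1.5·4 = 22.5.
Substituting, 7.5·(w − 1) = 22.5, so w − 1 = 3 and w* = 4.
Then z − 4 = 3·3 = 9, so z* = 13.

w* = 4, z* = 13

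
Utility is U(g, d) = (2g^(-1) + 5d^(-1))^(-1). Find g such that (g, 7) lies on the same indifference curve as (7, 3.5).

U depends on (g, d) only through S = 2g^(-1) + 5d^(-1), so equal utility means equal S. At (7, 3.5): S = 12/7.
With d = 7: 5·7^(-1) = 5/7, so 2g^(-1) = 12/7 − 5/7 = 1, i.e. g^(-1) = 0.5.
Hence g = 1/0.5 = 2.
Check: U(2, 7) = 0.5833.

g = 2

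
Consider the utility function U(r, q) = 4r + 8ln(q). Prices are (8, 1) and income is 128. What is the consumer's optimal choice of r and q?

r* = 14, q* = 16

MU_r = 4, MU_q = 8/q.
MRS = 4 ÷ (8/q).
Tangency: set MRS = p_r/p_q = 8/1 = 8.
MRS depends only on q: 0.5·q = 8 ⇒ q* = 8/0.5 = 16.
From the budget, 8·r = 128 − 1·16 = 112, so r* = 14.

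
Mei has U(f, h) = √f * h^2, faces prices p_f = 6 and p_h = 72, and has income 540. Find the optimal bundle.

f* = 18, h* = 6

MU_f = 0.5·f^(-0.5)·h^2 and MU_h = 2·√f·h.
MRS = MU_f/MU_h = (0.25)·h/f.
Tangency: set MRS = p_f/p_h = 6/72 = 1/12.
So (0.25)·h/f = 1/12, i.e. h = (1/3)·f.
Substitute into the budget 6·f + 72·h = 540: 30·f = 540, so f* = 18.
Then h* = (1/3)·18 = 6.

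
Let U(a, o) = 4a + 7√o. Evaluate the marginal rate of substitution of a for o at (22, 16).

MU_a = 4, MU_o = 7/(2√o).
MRS = 4 ÷ (7/(2√o)).
At (22, 16): MRS = 32/7.
So at (22, 16) the consumer would give up 32/7 units of o for one more unit of a.

MRS = 32/7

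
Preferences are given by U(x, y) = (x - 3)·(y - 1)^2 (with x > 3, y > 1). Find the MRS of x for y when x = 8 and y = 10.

MU_x = (y−1)^2, MU_y = 2·(x−3)·(y−1).
MRS = (1/2)·(y−1)/(x−3).
At (8, 10): MRS = 0.9.
The indifference curve has slope −0.9 at this bundle.

MRS = 0.9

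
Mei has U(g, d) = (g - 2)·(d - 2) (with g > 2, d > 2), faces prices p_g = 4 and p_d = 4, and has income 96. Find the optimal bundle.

g* = 12, d* = 12

MU_g = (d−2), MU_d = (g−2).
MRS = (d−2)/(g−2).
Tangency: set MRS = p_g/p_d = 4/4 = 1.
So (d − 2)/(g − 2) = 1, i.e. (d − 2) = (g − 2).
Rewrite the budget in excess-of-subsistence terms: 4·(g − 2) + 4·(d − 2) = 96 − 4·2 − 4·2 = 80.
Substituting, 8·(g − 2) = 80, so g − 2 = 10 and g* = 12.
Then d − 2 = 10, so d* = 12.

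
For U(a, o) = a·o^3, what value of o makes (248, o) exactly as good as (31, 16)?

o = 8

U(31, 16) = 126976.
Set U(248, o) = 126976 and solve.
With a = 248: o^3 = 126976/248 = 512; taking the cube root, o = 8.
Check: U(248, 8) = 126976.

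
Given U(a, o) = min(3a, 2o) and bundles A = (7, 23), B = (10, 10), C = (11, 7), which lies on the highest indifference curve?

Evaluate utility at each bundle:
U(A) = 21.
U(B) = 20.
U(C) = 14.
Highest utility is A, so A ≻ B ≻ C.

Bundle A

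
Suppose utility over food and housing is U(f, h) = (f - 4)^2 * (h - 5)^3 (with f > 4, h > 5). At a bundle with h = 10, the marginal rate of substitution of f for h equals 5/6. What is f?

f = 8

MU_f = 2·(f−4)·(h−5)^3, MU_h = 3·(f−4)^2·(h−5)^2.
MRS = (2/3)·(h−5)/(f−4).
Substitute h = 10: MRS = (10/3)/(f − 4). Setting this equal to 5/6 gives f − 4 = (10/3)/(5/6) = 4, so f = 8.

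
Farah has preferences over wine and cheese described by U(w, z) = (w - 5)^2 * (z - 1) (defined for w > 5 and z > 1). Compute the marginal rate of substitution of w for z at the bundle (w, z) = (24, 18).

MRS = 34/19

MU_w = 2·(w−5)·(z−1), MU_z = (w−5)^2.
MRS = (2/1)·(z−1)/(w−5).
At (24, 18): MRS = 34/19.
So at (24, 18) the consumer would give up 34/19 units of z for one more unit of w.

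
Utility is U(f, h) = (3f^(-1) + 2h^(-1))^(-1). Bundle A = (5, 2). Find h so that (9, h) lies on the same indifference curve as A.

h = 30/19

U depends on (f, h) only through S = 3f^(-1) + 2h^(-1), so equal utility means equal S. At (5, 2): S = 1.6.
With f = 9: 3·9^(-1) = 1/3, so 2h^(-1) = 1.6 − 1/3 = 19/15, i.e. h^(-1) = 19/30.
Hence h = 1/(19/30) = 30/19.
Check: U(9, 30/19) = 0.625.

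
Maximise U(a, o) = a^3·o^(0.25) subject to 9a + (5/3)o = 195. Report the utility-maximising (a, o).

MU_a = 3·a^2·o^(0.25) and MU_o = 0.25·a^3·o^(-0.75).
MRS = MU_a/MU_o = (12)·o/a.
Tangency: set MRS = p_a/p_o = 9/(5/3) = 5.4.
So (12)·o/a = 5.4, i.e. o = 0.45·a.
Substitute into the budget 9·a + (5/3)·o = 195: 9.75·a = 195, so a* = 20.
Then o* = 0.45·20 = 9.

a* = 20, o* = 9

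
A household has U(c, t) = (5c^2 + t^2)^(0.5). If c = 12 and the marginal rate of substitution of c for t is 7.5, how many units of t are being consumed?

t = 8

For CES with ρ = 2, MRS = (5/1)·(t/c)^(-1).
Setting (5/1)·(t/12)^(-1) = 7.5 gives (t/12)^(-1) = 1.5, so t/12 = 2/3 and t = 8.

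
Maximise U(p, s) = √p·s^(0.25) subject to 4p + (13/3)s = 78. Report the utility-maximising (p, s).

MU_p = 0.5·p^(-0.5)·s^(0.25) and MU_s = 0.25·√p·s^(-0.75).
MRS = MU_p/MU_s = (2)·s/p.
Tangency: set MRS = p_p/p_s = 4/(13/3) = 12/13.
So (2)·s/p = 12/13, i.e. s = (6/13)·p.
Substitute into the budget 4·p + (13/3)·s = 78: 6·p = 78, so p* = 13.
Then s* = (6/13)·13 = 6.

p* = 13, s* = 6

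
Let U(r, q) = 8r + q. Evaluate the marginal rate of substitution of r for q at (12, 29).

MRS = 8

MU_r = 8, MU_q = 1, so MRS = 8/1 = 8 at every bundle.
At (12, 29): MRS = 8.
So at (12, 29) the consumer would give up 8 units of q for one more unit of r.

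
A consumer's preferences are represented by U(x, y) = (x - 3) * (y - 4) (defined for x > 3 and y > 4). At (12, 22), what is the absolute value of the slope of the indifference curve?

MU_x = (y−4), MU_y = (x−3).
MRS = (y−4)/(x−3).
At (12, 22): MRS = 2.
The indifference curve has slope −2 at this bundle.

MRS = 2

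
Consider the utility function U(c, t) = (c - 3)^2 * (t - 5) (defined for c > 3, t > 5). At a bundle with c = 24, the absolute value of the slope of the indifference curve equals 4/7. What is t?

t = 11

MU_c = 2·(c−3)·(t−5), MU_t = (c−3)^2.
MRS = (2/1)·(t−5)/(c−3).
Substitute c = 24: MRS = (t − 5)/10.5. Setting this equal to 4/7 gives t − 5 = (4/7)·10.5 = 6, so t = 11.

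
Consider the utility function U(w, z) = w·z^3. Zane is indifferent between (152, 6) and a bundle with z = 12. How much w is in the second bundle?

w = 19

U(152, 6) = 32832.
Set U(w, 12) = 32832 and solve.
With z = 12: 12^3 = 1728, so w = 32832/1728 = 19.
Check: U(19, 12) = 32832.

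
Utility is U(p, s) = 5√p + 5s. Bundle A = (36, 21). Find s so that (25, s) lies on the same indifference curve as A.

s = 22

U(36, 21) = 135.
Set U(25, s) = 135 and solve.
With p = 25: √25 = 5, so 5s = 135 − 5·5 = 110 and s = 22.
Check: U(25, 22) = 135.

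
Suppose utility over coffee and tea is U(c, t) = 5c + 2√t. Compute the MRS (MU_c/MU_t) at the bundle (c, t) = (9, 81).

MU_c = 5, MU_t = 2/(2√t).
MRS = 5 ÷ (2/(2√t)).
At (9, 81): MRS = 45.
So at (9, 81) the consumer would give up 45 units of t for one more unit of c.

MRS = 45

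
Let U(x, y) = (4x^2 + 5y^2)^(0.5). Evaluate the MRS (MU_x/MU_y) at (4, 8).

For CES with ρ = 2, MRS = (4/5)·(y/x)^(-1).
At (4, 8): MRS = 0.4.
The indifference curve has slope −0.4 at this bundle.

MRS = 0.4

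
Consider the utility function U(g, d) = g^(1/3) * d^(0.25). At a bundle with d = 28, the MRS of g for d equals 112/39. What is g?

g = 13

MU_g = 1/3·g^(-2/3)·d^(0.25) and MU_d = 0.25·g^(1/3)·d^(-0.75).
MRS = MU_g/MU_d = (4/3)·d/g.
Substitute d = 28: MRS = (112/3)/g. Setting (112/3)/g = 112/39 gives g = (112/3)/(112/39) = 13.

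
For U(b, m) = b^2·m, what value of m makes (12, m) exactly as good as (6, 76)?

U(6, 76) = 2736.
Set U(12, m) = 2736 and solve.
With b = 12: 12^2 = 144, so m = 2736/144 = 19.
Check: U(12, 19) = 2736.

m = 19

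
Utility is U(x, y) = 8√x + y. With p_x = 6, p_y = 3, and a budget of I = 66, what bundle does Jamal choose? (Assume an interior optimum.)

x* = 4, y* = 14

MU_x = 8/(2√x), MU_y = 1.
MRS = 8/(2√x) ÷ 1.
Tangency: set MRS = p_x/p_y = 6/3 = 2.
MRS depends only on x: 4/√x = 2 ⇒ √x = 4/2 = 2 ⇒ x* = 4.
From the budget, 3·y = 66 − 6·4 = 42, so y* = 14.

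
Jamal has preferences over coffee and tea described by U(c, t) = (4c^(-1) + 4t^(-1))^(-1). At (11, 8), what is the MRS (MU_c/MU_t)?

For CES with ρ = -1, MRS = (t/c)^2.
At (11, 8): MRS = 64/121.
So at (11, 8) the consumer would give up 64/121 units of t for one more unit of c.

MRS = 64/121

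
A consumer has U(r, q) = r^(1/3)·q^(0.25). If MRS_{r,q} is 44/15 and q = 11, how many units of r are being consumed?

MU_r = 1/3·r^(-2/3)·q^(0.25) and MU_q = 0.25·r^(1/3)·q^(-0.75).
MRS = MU_r/MU_q = (4/3)·q/r.
Substitute q = 11: MRS = (44/3)/r. Setting (44/3)/r = 44/15 gives r = (44/3)/(44/15) = 5.

r = 5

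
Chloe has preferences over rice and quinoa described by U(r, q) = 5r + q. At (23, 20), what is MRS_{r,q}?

MU_r = 5, MU_q = 1, so MRS = 5/1 = 5 at every bundle.
At (23, 20): MRS = 5.
That is, one extra unit of r is worth 5 units of q at the margin.

MRS = 5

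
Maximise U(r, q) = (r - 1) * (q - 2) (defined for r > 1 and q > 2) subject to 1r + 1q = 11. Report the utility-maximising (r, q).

r* = 5, q* = 6

MU_r = (q−2), MU_q = (r−1).
MRS = (q−2)/(r−1).
Tangency: set MRS = p_r/p_q = 1/1 = 1.
So (q − 2)/(r − 1) = 1, i.e. (q − 2) = (r − 1).
Rewrite the budget in excess-of-subsistence terms: 1·(r − 1) + 1·(q − 2) = 11 − 1·1 − 1·2 = 8.
Substituting, 2·(r − 1) = 8, so r − 1 = 4 and r* = 5.
Then q − 2 = 4, so q* = 6.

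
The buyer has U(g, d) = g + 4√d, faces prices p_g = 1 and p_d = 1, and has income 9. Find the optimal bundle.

MU_g = 1, MU_d = 4/(2√d).
MRS = 1 ÷ (4/(2√d)).
Tangency: set MRS = p_g/p_d = 1/1 = 1.
MRS depends only on d: 0.5·√d = 1 ⇒ √d = 1/0.5 = 2 ⇒ d* = 4.
From the budget, 1·g = 9 − 1·4 = 5, so g* = 5.

g* = 5, d* = 4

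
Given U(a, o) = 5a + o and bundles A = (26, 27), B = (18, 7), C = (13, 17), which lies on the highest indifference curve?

Evaluate utility at each bundle:
U(A) = 157.
U(B) = 97.
U(C) = 82.
Highest utility is A, so A ≻ B ≻ C.

Bundle A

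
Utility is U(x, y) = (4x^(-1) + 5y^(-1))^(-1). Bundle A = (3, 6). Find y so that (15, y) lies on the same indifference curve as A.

y = 50/19

U depends on (x, y) only through S = 4x^(-1) + 5y^(-1), so equal utility means equal S. At (3, 6): S = 13/6.
With x = 15: 4·15^(-1) = 4/15, so 5y^(-1) = 13/6 − 4/15 = 1.9, i.e. y^(-1) = 19/50.
Hence y = 1/(19/50) = 50/19.
Check: U(15, 50/19) = 0.4615.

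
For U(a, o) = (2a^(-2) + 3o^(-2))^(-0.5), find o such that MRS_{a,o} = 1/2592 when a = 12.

o = 1

For CES with ρ = -2, MRS = (2/3)·(o/a)^3.
Setting (2/3)·(o/12)^3 = 1/2592 gives (o/12)^3 = 1/1728, so o/12 = 1/12 and o = 1.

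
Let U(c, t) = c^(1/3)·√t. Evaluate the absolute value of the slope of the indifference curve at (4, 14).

MU_c = 1/3·c^(-2/3)·√t and MU_t = 0.5·c^(1/3)·t^(-0.5).
MRS = MU_c/MU_t = (2/3)·t/c.
At (4, 14): MRS = 7/3.
So at (4, 14) the consumer would give up 7/3 units of t for one more unit of c.

MRS = 7/3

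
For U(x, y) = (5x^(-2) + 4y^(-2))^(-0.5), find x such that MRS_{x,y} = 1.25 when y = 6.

x = 6

For CES with ρ = -2, MRS = (5/4)·(y/x)^3.
Setting (5/4)·(6/x)^3 = 1.25 gives (6/x)^3 = 1, so 6/x = 1 and x = 6.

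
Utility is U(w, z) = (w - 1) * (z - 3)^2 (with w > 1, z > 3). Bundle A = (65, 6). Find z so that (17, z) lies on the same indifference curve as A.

z = 9

U(65, 6) = 576.
Set U(17, z) = 576 and solve.
With w = 17: (17 − 1) = 16, so (z − 3)^2 = 576/16 = 36.
Taking the square root (with z > 3): z − 3 = 6, so z = 9.
Check: U(17, 9) = 576.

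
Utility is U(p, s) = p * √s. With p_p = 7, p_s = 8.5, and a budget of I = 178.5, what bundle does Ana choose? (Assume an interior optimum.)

p* = 17, s* = 7

MU_p = √s and MU_s = 0.5·p·s^(-0.5).
MRS = MU_p/MU_s = (2)·s/p.
Tangency: set MRS = p_p/p_s = 7/8.5 = 14/17.
So (2)·s/p = 14/17, i.e. s = (7/17)·p.
Substitute into the budget 7·p + 8.5·s = 178.5: 10.5·p = 178.5, so p* = 17.
Then s* = (7/17)·17 = 7.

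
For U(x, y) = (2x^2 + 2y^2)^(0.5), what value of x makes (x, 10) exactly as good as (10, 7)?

x = 7

U depends on (x, y) only through S = 2x^2 + 2y^2, so equal utility means equal S. At (10, 7): S = 298.
With y = 10: 2·10^2 = 200, so 2x^2 = 298 − 200 = 98, i.e. x^2 = 49.
Hence x = √49 = 7.
Check: U(7, 10) = 17.2627.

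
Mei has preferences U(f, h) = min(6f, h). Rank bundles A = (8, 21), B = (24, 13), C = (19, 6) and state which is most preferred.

Bundle A

Evaluate utility at each bundle:
U(A) = 21.
U(B) = 13.
U(C) = 6.
Highest utility is A, so A ≻ B ≻ C.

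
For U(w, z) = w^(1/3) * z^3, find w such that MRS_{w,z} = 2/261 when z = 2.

MU_w = 1/3·w^(-2/3)·z^3 and MU_z = 3·w^(1/3)·z^2.
MRS = MU_w/MU_z = (1/9)·z/w.
Substitute z = 2: MRS = (2/9)/w. Setting (2/9)/w = 2/261 gives w = (2/9)/(2/261) = 29.

w = 29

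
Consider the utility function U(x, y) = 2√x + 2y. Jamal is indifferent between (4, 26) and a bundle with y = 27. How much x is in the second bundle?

x = 1

U(4, 26) = 56.
Set U(x, 27) = 56 and solve.
With y = 27: 2√x = 56 − 2·27 = 2, so √x = 1 and x = 1.
Check: U(1, 27) = 56.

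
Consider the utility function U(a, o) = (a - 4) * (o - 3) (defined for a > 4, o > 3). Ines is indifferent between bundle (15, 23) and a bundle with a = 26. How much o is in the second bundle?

o = 13

U(15, 23) = 220.
Set U(26, o) = 220 and solve.
With a = 26: (26 − 4) = 22, so (o − 3) = 220/22 = 10.
So o = 3 + 10 = 13.
Check: U(26, 13) = 220.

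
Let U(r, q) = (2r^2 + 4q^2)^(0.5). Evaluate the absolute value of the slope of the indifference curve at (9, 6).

MRS = 0.75

For CES with ρ = 2, MRS = (2/4)·(q/r)^(-1).
At (9, 6): MRS = 0.75.
The indifference curve has slope −0.75 at this bundle.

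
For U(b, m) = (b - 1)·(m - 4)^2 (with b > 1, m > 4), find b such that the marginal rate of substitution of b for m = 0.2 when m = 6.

b = 6

MU_b = (m−4)^2, MU_m = 2·(b−1)·(m−4).
MRS = (1/2)·(m−4)/(b−1).
Substitute m = 6: MRS = 1/(b − 1). Setting this equal to 0.2 gives b − 1 = 1/0.2 = 5, so b = 6.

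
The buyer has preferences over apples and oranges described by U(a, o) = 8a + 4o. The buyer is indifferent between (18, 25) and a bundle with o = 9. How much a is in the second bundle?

U(18, 25) = 244.
Set U(a, 9) = 244 and solve.
8a + 4·9 = 244 ⇒ 8a = 208 ⇒ a = 26.
Check: U(26, 9) = 244.

a = 26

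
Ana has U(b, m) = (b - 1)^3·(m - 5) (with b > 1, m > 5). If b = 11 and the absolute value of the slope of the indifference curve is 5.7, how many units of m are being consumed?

m = 24

MU_b = 3·(b−1)^2·(m−5), MU_m = (b−1)^3.
MRS = (3/1)·(m−5)/(b−1).
Substitute b = 11: MRS = (m − 5)/(10/3). Setting this equal to 5.7 gives m − 5 = 5.7·(10/3) = 19, so m = 24.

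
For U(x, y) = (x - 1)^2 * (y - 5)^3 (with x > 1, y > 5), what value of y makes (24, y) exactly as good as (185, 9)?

U(185, 9) = 2166784.
Set U(24, y) = 2166784 and solve.
With x = 24: (24 − 1)^2 = 529, so (y − 5)^3 = 2166784/529 = 4096.
Taking the cube root (with y > 5): y − 5 = 16, so y = 21.
Check: U(24, 21) = 2166784.

y = 21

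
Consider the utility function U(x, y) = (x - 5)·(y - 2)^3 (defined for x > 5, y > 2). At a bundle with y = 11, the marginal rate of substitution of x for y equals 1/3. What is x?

x = 14

MU_x = (y−2)^3, MU_y = 3·(x−5)·(y−2)^2.
MRS = (1/3)·(y−2)/(x−5).
Substitute y = 11: MRS = 3/(x − 5). Setting this equal to 1/3 gives x − 5 = 3/(1/3) = 9, so x = 14.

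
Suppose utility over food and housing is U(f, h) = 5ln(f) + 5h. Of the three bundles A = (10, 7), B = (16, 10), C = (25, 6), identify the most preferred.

Bundle B

Evaluate utility at each bundle:
U(A) = 46.513.
U(B) = 63.863.
U(C) = 46.094.
Highest utility is B, so B ≻ A ≻ C.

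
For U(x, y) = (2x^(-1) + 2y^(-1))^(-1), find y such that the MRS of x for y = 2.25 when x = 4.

For CES with ρ = -1, MRS = (y/x)^2.
Setting (y/4)^2 = 2.25 gives y/4 = 1.5 and y = 6.

y = 6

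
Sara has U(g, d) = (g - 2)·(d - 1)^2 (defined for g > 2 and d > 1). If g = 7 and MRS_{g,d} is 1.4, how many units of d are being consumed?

MU_g = (d−1)^2, MU_d = 2·(g−2)·(d−1).
MRS = (1/2)·(d−1)/(g−2).
Substitute g = 7: MRS = (d − 1)/10. Setting this equal to 1.4 gives d − 1 = 1.4·10 = 14, so d = 15.

d = 15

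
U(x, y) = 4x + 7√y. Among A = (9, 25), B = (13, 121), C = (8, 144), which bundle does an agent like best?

Evaluate utility at each bundle:
U(A) = 71.000.
U(B) = 129.000.
U(C) = 116.000.
Highest utility is B, so B ≻ C ≻ A.

Bundle B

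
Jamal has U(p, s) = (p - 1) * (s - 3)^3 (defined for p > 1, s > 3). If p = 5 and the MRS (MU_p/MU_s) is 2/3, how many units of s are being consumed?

MU_p = (s−3)^3, MU_s = 3·(p−1)·(s−3)^2.
MRS = (1/3)·(s−3)/(p−1).
Substitute p = 5: MRS = (s − 3)/12. Setting this equal to 2/3 gives s − 3 = (2/3)·12 = 8, so s = 11.

s = 11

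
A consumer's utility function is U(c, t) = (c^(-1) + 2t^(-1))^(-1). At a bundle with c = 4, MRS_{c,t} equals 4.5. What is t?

t = 12

For CES with ρ = -1, MRS = (1/2)·(t/c)^2.
Setting (1/2)·(t/4)^2 = 4.5 gives (t/4)^2 = 9, so t/4 = 3 and t = 12.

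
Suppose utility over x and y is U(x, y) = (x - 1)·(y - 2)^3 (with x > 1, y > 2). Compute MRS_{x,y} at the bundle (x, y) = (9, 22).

MRS = 5/6

MU_x = (y−2)^3, MU_y = 3·(x−1)·(y−2)^2.
MRS = (1/3)·(y−2)/(x−1).
At (9, 22): MRS = 5/6.
So at (9, 22) the consumer would give up 5/6 units of y for one more unit of x.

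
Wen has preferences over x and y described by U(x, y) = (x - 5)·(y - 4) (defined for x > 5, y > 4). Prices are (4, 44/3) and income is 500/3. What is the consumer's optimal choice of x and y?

MU_x = (y−4), MU_y = (x−5).
MRS = (y−4)/(x−5).
Tangency: set MRS = p_x/p_y = 4/(44/3) = 3/11.
So (y − 4)/(x − 5) = 3/11, i.e. (y − 4) = (3/11)·(x − 5).
Rewrite the budget in excess-of-subsistence terms: 4·(x − 5) + (44/3)·(y − 4) = 500/3 − 4·5 − (44/3)·4 = 88.
Substituting, 8·(x − 5) = 88, so x − 5 = 11 and x* = 16.
Then y − 4 = (3/11)·11 = 3, so y* = 7.

x* = 16, y* = 7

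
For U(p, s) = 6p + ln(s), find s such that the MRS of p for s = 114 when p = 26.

s = 19

MU_p = 6, MU_s = 1/s.
MRS = 6 ÷ (1/s).
MRS depends only on s: 6·s = 114 ⇒ s = 114/6 = 19.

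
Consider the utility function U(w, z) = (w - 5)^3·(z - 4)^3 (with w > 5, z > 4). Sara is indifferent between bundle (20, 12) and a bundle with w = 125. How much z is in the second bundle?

z = 5

U(20, 12) = 1728000.
Set U(125, z) = 1728000 and solve.
With w = 125: (125 − 5)^3 = 1728000, so (z − 4)^3 = 1728000/1728000 = 1.
Taking the cube root (with z > 4): z − 4 = 1, so z = 5.
Check: U(125, 5) = 1728000.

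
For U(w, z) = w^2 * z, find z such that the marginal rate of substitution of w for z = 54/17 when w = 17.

z = 27

MU_w = 2·w·z and MU_z = w^2.
MRS = MU_w/MU_z = (2/1)·z/w.
Substitute w = 17: MRS = z/8.5. Setting z/8.5 = 54/17 gives z = (54/17)·8.5 = 27.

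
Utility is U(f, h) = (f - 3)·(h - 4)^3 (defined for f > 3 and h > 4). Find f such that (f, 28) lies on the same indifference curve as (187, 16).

U(187, 16) = 317952.
Set U(f, 28) = 317952 and solve.
With h = 28: (28 − 4)^3 = 13824, so (f − 3) = 317952/13824 = 23.
So f = 3 + 23 = 26.
Check: U(26, 28) = 317952.

f = 26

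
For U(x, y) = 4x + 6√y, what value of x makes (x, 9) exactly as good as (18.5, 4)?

x = 17

U(18.5, 4) = 86.
Set U(x, 9) = 86 and solve.
With y = 9: √9 = 3, so 4x = 86 − 6·3 = 68 and x = 17.
Check: U(17, 9) = 86.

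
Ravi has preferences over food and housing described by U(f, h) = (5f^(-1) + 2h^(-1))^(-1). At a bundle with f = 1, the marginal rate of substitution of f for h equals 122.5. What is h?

For CES with ρ = -1, MRS = (5/2)·(h/f)^2.
Setting (5/2)·(h/1)^2 = 122.5 gives (h/1)^2 = 49, so h/1 = 7 and h = 7.

h = 7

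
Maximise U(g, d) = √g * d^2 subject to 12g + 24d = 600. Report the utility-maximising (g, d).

MU_g = 0.5·g^(-0.5)·d^2 and MU_d = 2·√g·d.
MRS = MU_g/MU_d = (0.25)·d/g.
Tangency: set MRS = p_g/p_d = 12/24 = 0.5.
So (0.25)·d/g = 0.5, i.e. d = 2·g.
Substitute into the budget 12·g + 24·d = 600: 60·g = 600, so g* = 10.
Then d* = 2·10 = 20.

g* = 10, d* = 20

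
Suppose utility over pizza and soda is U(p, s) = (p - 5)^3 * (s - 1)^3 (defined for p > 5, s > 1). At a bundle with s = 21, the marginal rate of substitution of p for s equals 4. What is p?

p = 10

MU_p = 3·(p−5)^2·(s−1)^3, MU_s = 3·(p−5)^3·(s−1)^2.
MRS = (s−1)/(p−5).
Substitute s = 21: MRS = 20/(p − 5). Setting this equal to 4 gives p − 5 = 20/4 = 5, so p = 10.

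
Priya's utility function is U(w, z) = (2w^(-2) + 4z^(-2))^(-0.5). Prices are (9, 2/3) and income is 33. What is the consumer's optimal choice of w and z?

w* = 3, z* = 9

For CES with ρ = -2, MRS = (2/4)·(z/w)^3.
Tangency: set MRS = p_w/p_z = 9/(2/3) = 13.5.
So (z/w)^3 = 27; taking the cube root, z/w = 3, i.e. z = 3·w.
Substitute into the budget 9·w + (2/3)·z = 33: 11·w = 33, so w* = 3 and z* = 3·3 = 9.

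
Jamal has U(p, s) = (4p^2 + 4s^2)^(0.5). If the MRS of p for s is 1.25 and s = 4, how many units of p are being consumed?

p = 5

For CES with ρ = 2, MRS = (s/p)^(-1).
Setting (4/p)^(-1) = 1.25 gives 4/p = 0.8 and p = 5.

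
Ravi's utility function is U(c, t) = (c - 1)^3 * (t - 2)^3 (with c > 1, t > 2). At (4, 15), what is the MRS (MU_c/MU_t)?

MRS = 13/3

MU_c = 3·(c−1)^2·(t−2)^3, MU_t = 3·(c−1)^3·(t−2)^2.
MRS = (t−2)/(c−1).
At (4, 15): MRS = 13/3.
So at (4, 15) the consumer would give up 13/3 units of t for one more unit of c.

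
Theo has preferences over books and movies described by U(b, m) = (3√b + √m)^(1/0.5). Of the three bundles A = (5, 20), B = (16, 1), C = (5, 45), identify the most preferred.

Bundle C

Evaluate utility at each bundle:
U(A) = 125.000.
U(B) = 169.000.
U(C) = 180.000.
Highest utility is C, so C ≻ B ≻ A.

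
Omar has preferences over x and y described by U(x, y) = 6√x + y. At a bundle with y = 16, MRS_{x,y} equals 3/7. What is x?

x = 49

MU_x = 6/(2√x), MU_y = 1.
MRS = 6/(2√x) ÷ 1.
MRS depends only on x: 3/√x = 3/7 ⇒ √x = 3/(3/7) = 7 ⇒ x = 49.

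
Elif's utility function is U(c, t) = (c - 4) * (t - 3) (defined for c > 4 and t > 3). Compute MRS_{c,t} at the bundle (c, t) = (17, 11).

MU_c = (t−3), MU_t = (c−4).
MRS = (t−3)/(c−4).
At (17, 11): MRS = 8/13.
That is, one extra unit of c is worth 8/13 units of t at the margin.

MRS = 8/13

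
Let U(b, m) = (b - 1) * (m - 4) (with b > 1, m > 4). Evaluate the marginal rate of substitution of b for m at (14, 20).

MU_b = (m−4), MU_m = (b−1).
MRS = (m−4)/(b−1).
At (14, 20): MRS = 16/13.
So at (14, 20) the consumer would give up 16/13 units of m for one more unit of b.

MRS = 16/13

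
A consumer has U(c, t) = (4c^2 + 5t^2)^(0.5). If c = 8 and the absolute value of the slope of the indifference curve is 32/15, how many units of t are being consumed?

For CES with ρ = 2, MRS = (4/5)·(t/c)^(-1).
Setting (4/5)·(t/8)^(-1) = 32/15 gives (t/8)^(-1) = 8/3, so t/8 = 0.375 and t = 3.

t = 3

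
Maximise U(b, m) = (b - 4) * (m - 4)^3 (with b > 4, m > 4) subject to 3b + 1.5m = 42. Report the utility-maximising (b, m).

MU_b = (m−4)^3, MU_m = 3·(b−4)·(m−4)^2.
MRS = (1/3)·(m−4)/(b−4).
Tangency: set MRS = p_b/p_m = 3/1.5 = 2.
So (1/3)·(m − 4)/(b − 4) = 2, i.e. (m − 4) = 6·(b − 4).
Rewrite the budget in excess-of-subsistence terms: 3·(b − 4) + 1.5·(m − 4) = 42 − 3·4 − 1.5·4 = 24.
Substituting, 12·(b − 4) = 24, so b − 4 = 2 and b* = 6.
Then m − 4 = 6·2 = 12, so m* = 16.

b* = 6, m* = 16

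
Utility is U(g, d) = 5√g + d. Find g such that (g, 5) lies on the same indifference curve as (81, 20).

g = 144

U(81, 20) = 65.
Set U(g, 5) = 65 and solve.
With d = 5: 5√g = 65 − 5 = 60, so √g = 12 and g = 144.
Check: U(144, 5) = 65.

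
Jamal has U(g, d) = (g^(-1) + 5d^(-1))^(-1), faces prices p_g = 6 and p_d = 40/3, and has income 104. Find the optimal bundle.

g* = 4, d* = 6

For CES with ρ = -1, MRS = (1/5)·(d/g)^2.
Tangency: set MRS = p_g/p_d = 6/(40/3) = 0.45.
So (d/g)^2 = 2.25; taking the square root, d/g = 1.5, i.e. d = 1.5·g.
Substitute into the budget 6·g + (40/3)·d = 104: 26·g = 104, so g* = 4 and d* = 1.5·4 = 6.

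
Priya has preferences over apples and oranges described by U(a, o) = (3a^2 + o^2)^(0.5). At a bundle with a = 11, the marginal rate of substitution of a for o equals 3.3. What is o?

o = 10

For CES with ρ = 2, MRS = (3/1)·(o/a)^(-1).
Setting (3/1)·(o/11)^(-1) = 3.3 gives (o/11)^(-1) = 1.1, so o/11 = 10/11 and o = 10.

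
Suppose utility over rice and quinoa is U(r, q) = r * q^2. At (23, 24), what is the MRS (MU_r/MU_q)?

MRS = 12/23

MU_r = q^2 and MU_q = 2·r·q.
MRS = MU_r/MU_q = (1/2)·q/r.
At (23, 24): MRS = 12/23.
That is, one extra unit of r is worth 12/23 units of q at the margin.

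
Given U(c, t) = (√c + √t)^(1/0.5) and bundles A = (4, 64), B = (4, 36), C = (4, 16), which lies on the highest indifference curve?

Bundle A

Evaluate utility at each bundle:
U(A) = 100.000.
U(B) = 64.000.
U(C) = 36.000.
Highest utility is A, so A ≻ B ≻ C.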